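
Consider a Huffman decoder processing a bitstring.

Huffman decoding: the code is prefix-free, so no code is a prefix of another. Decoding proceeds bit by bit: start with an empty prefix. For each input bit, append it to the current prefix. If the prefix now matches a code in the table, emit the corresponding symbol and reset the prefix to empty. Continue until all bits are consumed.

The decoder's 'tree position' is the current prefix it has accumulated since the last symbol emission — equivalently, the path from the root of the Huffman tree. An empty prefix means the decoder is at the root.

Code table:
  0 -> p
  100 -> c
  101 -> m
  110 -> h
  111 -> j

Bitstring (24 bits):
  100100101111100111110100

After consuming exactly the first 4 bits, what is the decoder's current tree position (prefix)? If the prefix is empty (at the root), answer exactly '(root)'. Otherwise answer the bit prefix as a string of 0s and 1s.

Bit 0: prefix='1' (no match yet)
Bit 1: prefix='10' (no match yet)
Bit 2: prefix='100' -> emit 'c', reset
Bit 3: prefix='1' (no match yet)

Answer: 1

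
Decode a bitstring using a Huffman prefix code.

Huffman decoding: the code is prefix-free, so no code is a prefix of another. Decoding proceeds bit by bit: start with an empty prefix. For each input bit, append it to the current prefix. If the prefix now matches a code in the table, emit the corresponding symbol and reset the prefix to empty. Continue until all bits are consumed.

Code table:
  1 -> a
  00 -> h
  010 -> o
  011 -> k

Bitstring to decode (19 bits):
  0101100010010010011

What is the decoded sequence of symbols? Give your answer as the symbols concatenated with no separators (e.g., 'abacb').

Answer: oaahoook

Derivation:
Bit 0: prefix='0' (no match yet)
Bit 1: prefix='01' (no match yet)
Bit 2: prefix='010' -> emit 'o', reset
Bit 3: prefix='1' -> emit 'a', reset
Bit 4: prefix='1' -> emit 'a', reset
Bit 5: prefix='0' (no match yet)
Bit 6: prefix='00' -> emit 'h', reset
Bit 7: prefix='0' (no match yet)
Bit 8: prefix='01' (no match yet)
Bit 9: prefix='010' -> emit 'o', reset
Bit 10: prefix='0' (no match yet)
Bit 11: prefix='01' (no match yet)
Bit 12: prefix='010' -> emit 'o', reset
Bit 13: prefix='0' (no match yet)
Bit 14: prefix='01' (no match yet)
Bit 15: prefix='010' -> emit 'o', reset
Bit 16: prefix='0' (no match yet)
Bit 17: prefix='01' (no match yet)
Bit 18: prefix='011' -> emit 'k', reset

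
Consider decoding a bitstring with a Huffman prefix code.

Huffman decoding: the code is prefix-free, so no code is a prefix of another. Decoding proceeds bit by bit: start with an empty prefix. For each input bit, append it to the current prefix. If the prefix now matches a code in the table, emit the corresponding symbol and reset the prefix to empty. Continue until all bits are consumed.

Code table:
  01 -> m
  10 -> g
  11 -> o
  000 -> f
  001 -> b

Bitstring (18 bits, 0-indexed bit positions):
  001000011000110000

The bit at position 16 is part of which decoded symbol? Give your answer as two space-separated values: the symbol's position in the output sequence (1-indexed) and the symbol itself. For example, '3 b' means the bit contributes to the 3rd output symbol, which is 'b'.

Bit 0: prefix='0' (no match yet)
Bit 1: prefix='00' (no match yet)
Bit 2: prefix='001' -> emit 'b', reset
Bit 3: prefix='0' (no match yet)
Bit 4: prefix='00' (no match yet)
Bit 5: prefix='000' -> emit 'f', reset
Bit 6: prefix='0' (no match yet)
Bit 7: prefix='01' -> emit 'm', reset
Bit 8: prefix='1' (no match yet)
Bit 9: prefix='10' -> emit 'g', reset
Bit 10: prefix='0' (no match yet)
Bit 11: prefix='00' (no match yet)
Bit 12: prefix='001' -> emit 'b', reset
Bit 13: prefix='1' (no match yet)
Bit 14: prefix='10' -> emit 'g', reset
Bit 15: prefix='0' (no match yet)
Bit 16: prefix='00' (no match yet)
Bit 17: prefix='000' -> emit 'f', reset

Answer: 7 f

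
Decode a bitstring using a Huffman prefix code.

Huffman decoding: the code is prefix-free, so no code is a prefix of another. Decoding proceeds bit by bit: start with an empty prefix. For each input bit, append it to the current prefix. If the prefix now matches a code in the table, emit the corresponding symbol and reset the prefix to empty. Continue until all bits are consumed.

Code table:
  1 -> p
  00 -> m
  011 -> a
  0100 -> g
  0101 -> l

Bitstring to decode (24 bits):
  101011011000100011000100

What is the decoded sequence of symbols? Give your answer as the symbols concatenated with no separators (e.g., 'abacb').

Bit 0: prefix='1' -> emit 'p', reset
Bit 1: prefix='0' (no match yet)
Bit 2: prefix='01' (no match yet)
Bit 3: prefix='010' (no match yet)
Bit 4: prefix='0101' -> emit 'l', reset
Bit 5: prefix='1' -> emit 'p', reset
Bit 6: prefix='0' (no match yet)
Bit 7: prefix='01' (no match yet)
Bit 8: prefix='011' -> emit 'a', reset
Bit 9: prefix='0' (no match yet)
Bit 10: prefix='00' -> emit 'm', reset
Bit 11: prefix='0' (no match yet)
Bit 12: prefix='01' (no match yet)
Bit 13: prefix='010' (no match yet)
Bit 14: prefix='0100' -> emit 'g', reset
Bit 15: prefix='0' (no match yet)
Bit 16: prefix='01' (no match yet)
Bit 17: prefix='011' -> emit 'a', reset
Bit 18: prefix='0' (no match yet)
Bit 19: prefix='00' -> emit 'm', reset
Bit 20: prefix='0' (no match yet)
Bit 21: prefix='01' (no match yet)
Bit 22: prefix='010' (no match yet)
Bit 23: prefix='0100' -> emit 'g', reset

Answer: plpamgamg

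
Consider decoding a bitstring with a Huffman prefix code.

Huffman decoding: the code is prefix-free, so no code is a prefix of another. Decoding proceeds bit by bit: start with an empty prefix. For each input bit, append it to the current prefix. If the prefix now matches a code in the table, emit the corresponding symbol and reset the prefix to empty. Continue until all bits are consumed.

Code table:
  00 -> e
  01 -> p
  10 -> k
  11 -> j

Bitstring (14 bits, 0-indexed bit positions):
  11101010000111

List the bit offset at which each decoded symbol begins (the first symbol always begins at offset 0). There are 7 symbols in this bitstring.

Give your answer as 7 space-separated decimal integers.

Bit 0: prefix='1' (no match yet)
Bit 1: prefix='11' -> emit 'j', reset
Bit 2: prefix='1' (no match yet)
Bit 3: prefix='10' -> emit 'k', reset
Bit 4: prefix='1' (no match yet)
Bit 5: prefix='10' -> emit 'k', reset
Bit 6: prefix='1' (no match yet)
Bit 7: prefix='10' -> emit 'k', reset
Bit 8: prefix='0' (no match yet)
Bit 9: prefix='00' -> emit 'e', reset
Bit 10: prefix='0' (no match yet)
Bit 11: prefix='01' -> emit 'p', reset
Bit 12: prefix='1' (no match yet)
Bit 13: prefix='11' -> emit 'j', reset

Answer: 0 2 4 6 8 10 12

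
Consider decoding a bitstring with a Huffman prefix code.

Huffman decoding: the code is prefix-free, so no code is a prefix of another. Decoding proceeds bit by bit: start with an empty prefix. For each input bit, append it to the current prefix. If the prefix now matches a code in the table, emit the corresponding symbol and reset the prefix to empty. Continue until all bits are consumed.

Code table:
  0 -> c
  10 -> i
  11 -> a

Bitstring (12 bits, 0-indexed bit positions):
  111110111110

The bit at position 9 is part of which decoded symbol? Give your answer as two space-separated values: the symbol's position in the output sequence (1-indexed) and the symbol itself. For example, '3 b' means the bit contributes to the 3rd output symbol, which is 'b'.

Answer: 5 a

Derivation:
Bit 0: prefix='1' (no match yet)
Bit 1: prefix='11' -> emit 'a', reset
Bit 2: prefix='1' (no match yet)
Bit 3: prefix='11' -> emit 'a', reset
Bit 4: prefix='1' (no match yet)
Bit 5: prefix='10' -> emit 'i', reset
Bit 6: prefix='1' (no match yet)
Bit 7: prefix='11' -> emit 'a', reset
Bit 8: prefix='1' (no match yet)
Bit 9: prefix='11' -> emit 'a', reset
Bit 10: prefix='1' (no match yet)
Bit 11: prefix='10' -> emit 'i', reset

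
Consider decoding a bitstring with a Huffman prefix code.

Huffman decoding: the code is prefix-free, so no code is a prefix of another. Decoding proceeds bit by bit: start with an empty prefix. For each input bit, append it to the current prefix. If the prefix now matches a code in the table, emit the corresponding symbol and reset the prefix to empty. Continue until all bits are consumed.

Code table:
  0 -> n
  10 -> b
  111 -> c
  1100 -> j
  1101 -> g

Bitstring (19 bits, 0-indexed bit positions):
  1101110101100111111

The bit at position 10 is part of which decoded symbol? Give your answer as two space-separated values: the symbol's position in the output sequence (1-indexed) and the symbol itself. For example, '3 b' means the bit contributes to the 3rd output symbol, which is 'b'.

Answer: 4 j

Derivation:
Bit 0: prefix='1' (no match yet)
Bit 1: prefix='11' (no match yet)
Bit 2: prefix='110' (no match yet)
Bit 3: prefix='1101' -> emit 'g', reset
Bit 4: prefix='1' (no match yet)
Bit 5: prefix='11' (no match yet)
Bit 6: prefix='110' (no match yet)
Bit 7: prefix='1101' -> emit 'g', reset
Bit 8: prefix='0' -> emit 'n', reset
Bit 9: prefix='1' (no match yet)
Bit 10: prefix='11' (no match yet)
Bit 11: prefix='110' (no match yet)
Bit 12: prefix='1100' -> emit 'j', reset
Bit 13: prefix='1' (no match yet)
Bit 14: prefix='11' (no match yet)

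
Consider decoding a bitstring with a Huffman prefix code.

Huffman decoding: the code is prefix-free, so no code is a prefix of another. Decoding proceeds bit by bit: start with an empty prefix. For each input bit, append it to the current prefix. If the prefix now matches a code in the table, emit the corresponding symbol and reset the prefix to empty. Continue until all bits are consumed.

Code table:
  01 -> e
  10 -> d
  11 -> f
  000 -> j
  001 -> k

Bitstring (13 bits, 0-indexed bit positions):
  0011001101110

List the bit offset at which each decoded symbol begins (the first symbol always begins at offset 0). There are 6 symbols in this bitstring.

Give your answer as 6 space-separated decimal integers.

Answer: 0 3 5 7 9 11

Derivation:
Bit 0: prefix='0' (no match yet)
Bit 1: prefix='00' (no match yet)
Bit 2: prefix='001' -> emit 'k', reset
Bit 3: prefix='1' (no match yet)
Bit 4: prefix='10' -> emit 'd', reset
Bit 5: prefix='0' (no match yet)
Bit 6: prefix='01' -> emit 'e', reset
Bit 7: prefix='1' (no match yet)
Bit 8: prefix='10' -> emit 'd', reset
Bit 9: prefix='1' (no match yet)
Bit 10: prefix='11' -> emit 'f', reset
Bit 11: prefix='1' (no match yet)
Bit 12: prefix='10' -> emit 'd', reset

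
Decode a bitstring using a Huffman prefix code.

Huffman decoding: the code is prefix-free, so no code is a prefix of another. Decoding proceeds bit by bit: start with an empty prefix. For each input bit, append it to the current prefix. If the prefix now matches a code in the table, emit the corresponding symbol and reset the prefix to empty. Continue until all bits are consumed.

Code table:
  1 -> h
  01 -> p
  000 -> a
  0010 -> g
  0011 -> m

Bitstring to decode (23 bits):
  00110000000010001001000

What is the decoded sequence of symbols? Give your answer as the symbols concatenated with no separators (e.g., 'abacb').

Bit 0: prefix='0' (no match yet)
Bit 1: prefix='00' (no match yet)
Bit 2: prefix='001' (no match yet)
Bit 3: prefix='0011' -> emit 'm', reset
Bit 4: prefix='0' (no match yet)
Bit 5: prefix='00' (no match yet)
Bit 6: prefix='000' -> emit 'a', reset
Bit 7: prefix='0' (no match yet)
Bit 8: prefix='00' (no match yet)
Bit 9: prefix='000' -> emit 'a', reset
Bit 10: prefix='0' (no match yet)
Bit 11: prefix='00' (no match yet)
Bit 12: prefix='001' (no match yet)
Bit 13: prefix='0010' -> emit 'g', reset
Bit 14: prefix='0' (no match yet)
Bit 15: prefix='00' (no match yet)
Bit 16: prefix='001' (no match yet)
Bit 17: prefix='0010' -> emit 'g', reset
Bit 18: prefix='0' (no match yet)
Bit 19: prefix='01' -> emit 'p', reset
Bit 20: prefix='0' (no match yet)
Bit 21: prefix='00' (no match yet)
Bit 22: prefix='000' -> emit 'a', reset

Answer: maaggpa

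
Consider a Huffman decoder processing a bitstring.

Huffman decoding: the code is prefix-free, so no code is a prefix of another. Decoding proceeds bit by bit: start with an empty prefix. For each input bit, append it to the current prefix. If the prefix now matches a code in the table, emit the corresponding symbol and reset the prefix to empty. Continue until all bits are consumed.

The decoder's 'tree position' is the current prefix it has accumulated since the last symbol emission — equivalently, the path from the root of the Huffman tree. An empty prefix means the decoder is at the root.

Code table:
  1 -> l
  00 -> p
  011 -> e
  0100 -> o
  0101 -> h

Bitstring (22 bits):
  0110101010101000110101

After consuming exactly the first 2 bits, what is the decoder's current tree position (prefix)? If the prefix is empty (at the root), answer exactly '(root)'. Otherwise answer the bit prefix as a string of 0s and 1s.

Bit 0: prefix='0' (no match yet)
Bit 1: prefix='01' (no match yet)

Answer: 01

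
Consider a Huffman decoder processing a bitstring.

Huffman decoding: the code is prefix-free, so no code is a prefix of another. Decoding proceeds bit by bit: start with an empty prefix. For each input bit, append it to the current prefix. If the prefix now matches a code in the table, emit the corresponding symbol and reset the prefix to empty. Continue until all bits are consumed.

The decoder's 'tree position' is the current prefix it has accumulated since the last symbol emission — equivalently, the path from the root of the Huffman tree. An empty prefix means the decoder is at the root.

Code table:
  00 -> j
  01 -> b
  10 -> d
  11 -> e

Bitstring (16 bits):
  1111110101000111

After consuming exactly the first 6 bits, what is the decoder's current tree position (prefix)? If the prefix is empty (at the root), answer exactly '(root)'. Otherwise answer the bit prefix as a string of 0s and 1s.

Answer: (root)

Derivation:
Bit 0: prefix='1' (no match yet)
Bit 1: prefix='11' -> emit 'e', reset
Bit 2: prefix='1' (no match yet)
Bit 3: prefix='11' -> emit 'e', reset
Bit 4: prefix='1' (no match yet)
Bit 5: prefix='11' -> emit 'e', reset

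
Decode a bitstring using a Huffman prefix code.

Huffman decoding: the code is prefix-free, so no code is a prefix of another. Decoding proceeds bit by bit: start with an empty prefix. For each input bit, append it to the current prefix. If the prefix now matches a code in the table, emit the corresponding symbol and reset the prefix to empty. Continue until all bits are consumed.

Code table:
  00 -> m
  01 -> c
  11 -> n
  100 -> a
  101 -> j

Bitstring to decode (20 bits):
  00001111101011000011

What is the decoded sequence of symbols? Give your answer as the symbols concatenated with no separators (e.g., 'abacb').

Answer: mmnnjcamn

Derivation:
Bit 0: prefix='0' (no match yet)
Bit 1: prefix='00' -> emit 'm', reset
Bit 2: prefix='0' (no match yet)
Bit 3: prefix='00' -> emit 'm', reset
Bit 4: prefix='1' (no match yet)
Bit 5: prefix='11' -> emit 'n', reset
Bit 6: prefix='1' (no match yet)
Bit 7: prefix='11' -> emit 'n', reset
Bit 8: prefix='1' (no match yet)
Bit 9: prefix='10' (no match yet)
Bit 10: prefix='101' -> emit 'j', reset
Bit 11: prefix='0' (no match yet)
Bit 12: prefix='01' -> emit 'c', reset
Bit 13: prefix='1' (no match yet)
Bit 14: prefix='10' (no match yet)
Bit 15: prefix='100' -> emit 'a', reset
Bit 16: prefix='0' (no match yet)
Bit 17: prefix='00' -> emit 'm', reset
Bit 18: prefix='1' (no match yet)
Bit 19: prefix='11' -> emit 'n', reset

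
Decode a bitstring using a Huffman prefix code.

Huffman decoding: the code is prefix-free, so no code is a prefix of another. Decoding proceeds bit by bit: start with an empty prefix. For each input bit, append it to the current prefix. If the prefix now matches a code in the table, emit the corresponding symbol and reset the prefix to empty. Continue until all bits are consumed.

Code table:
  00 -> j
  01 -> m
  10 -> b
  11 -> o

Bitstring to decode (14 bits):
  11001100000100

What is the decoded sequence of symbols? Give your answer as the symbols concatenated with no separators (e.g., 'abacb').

Answer: ojojjmj

Derivation:
Bit 0: prefix='1' (no match yet)
Bit 1: prefix='11' -> emit 'o', reset
Bit 2: prefix='0' (no match yet)
Bit 3: prefix='00' -> emit 'j', reset
Bit 4: prefix='1' (no match yet)
Bit 5: prefix='11' -> emit 'o', reset
Bit 6: prefix='0' (no match yet)
Bit 7: prefix='00' -> emit 'j', reset
Bit 8: prefix='0' (no match yet)
Bit 9: prefix='00' -> emit 'j', reset
Bit 10: prefix='0' (no match yet)
Bit 11: prefix='01' -> emit 'm', reset
Bit 12: prefix='0' (no match yet)
Bit 13: prefix='00' -> emit 'j', reset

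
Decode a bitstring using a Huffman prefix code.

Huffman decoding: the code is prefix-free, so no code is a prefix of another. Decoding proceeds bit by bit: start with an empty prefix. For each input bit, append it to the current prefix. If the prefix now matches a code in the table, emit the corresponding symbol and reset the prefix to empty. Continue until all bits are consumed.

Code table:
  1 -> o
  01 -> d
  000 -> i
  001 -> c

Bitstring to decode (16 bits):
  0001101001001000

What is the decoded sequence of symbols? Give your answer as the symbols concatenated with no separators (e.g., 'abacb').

Answer: ioodcci

Derivation:
Bit 0: prefix='0' (no match yet)
Bit 1: prefix='00' (no match yet)
Bit 2: prefix='000' -> emit 'i', reset
Bit 3: prefix='1' -> emit 'o', reset
Bit 4: prefix='1' -> emit 'o', reset
Bit 5: prefix='0' (no match yet)
Bit 6: prefix='01' -> emit 'd', reset
Bit 7: prefix='0' (no match yet)
Bit 8: prefix='00' (no match yet)
Bit 9: prefix='001' -> emit 'c', reset
Bit 10: prefix='0' (no match yet)
Bit 11: prefix='00' (no match yet)
Bit 12: prefix='001' -> emit 'c', reset
Bit 13: prefix='0' (no match yet)
Bit 14: prefix='00' (no match yet)
Bit 15: prefix='000' -> emit 'i', reset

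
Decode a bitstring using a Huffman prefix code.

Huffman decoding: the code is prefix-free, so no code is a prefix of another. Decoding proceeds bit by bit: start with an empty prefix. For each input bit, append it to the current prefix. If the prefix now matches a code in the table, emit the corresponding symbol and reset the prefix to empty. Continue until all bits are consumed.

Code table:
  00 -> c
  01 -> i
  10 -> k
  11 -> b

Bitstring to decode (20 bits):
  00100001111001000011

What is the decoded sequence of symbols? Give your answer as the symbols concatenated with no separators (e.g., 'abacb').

Bit 0: prefix='0' (no match yet)
Bit 1: prefix='00' -> emit 'c', reset
Bit 2: prefix='1' (no match yet)
Bit 3: prefix='10' -> emit 'k', reset
Bit 4: prefix='0' (no match yet)
Bit 5: prefix='00' -> emit 'c', reset
Bit 6: prefix='0' (no match yet)
Bit 7: prefix='01' -> emit 'i', reset
Bit 8: prefix='1' (no match yet)
Bit 9: prefix='11' -> emit 'b', reset
Bit 10: prefix='1' (no match yet)
Bit 11: prefix='10' -> emit 'k', reset
Bit 12: prefix='0' (no match yet)
Bit 13: prefix='01' -> emit 'i', reset
Bit 14: prefix='0' (no match yet)
Bit 15: prefix='00' -> emit 'c', reset
Bit 16: prefix='0' (no match yet)
Bit 17: prefix='00' -> emit 'c', reset
Bit 18: prefix='1' (no match yet)
Bit 19: prefix='11' -> emit 'b', reset

Answer: ckcibkiccb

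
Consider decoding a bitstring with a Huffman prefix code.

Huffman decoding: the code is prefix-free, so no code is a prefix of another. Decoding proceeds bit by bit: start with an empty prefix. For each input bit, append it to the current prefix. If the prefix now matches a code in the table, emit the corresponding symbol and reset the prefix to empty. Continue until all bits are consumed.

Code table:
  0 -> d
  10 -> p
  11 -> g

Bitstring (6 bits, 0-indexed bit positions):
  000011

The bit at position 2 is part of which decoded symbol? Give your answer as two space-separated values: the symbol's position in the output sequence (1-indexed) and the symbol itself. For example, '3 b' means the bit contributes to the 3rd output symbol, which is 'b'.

Answer: 3 d

Derivation:
Bit 0: prefix='0' -> emit 'd', reset
Bit 1: prefix='0' -> emit 'd', reset
Bit 2: prefix='0' -> emit 'd', reset
Bit 3: prefix='0' -> emit 'd', reset
Bit 4: prefix='1' (no match yet)
Bit 5: prefix='11' -> emit 'g', reset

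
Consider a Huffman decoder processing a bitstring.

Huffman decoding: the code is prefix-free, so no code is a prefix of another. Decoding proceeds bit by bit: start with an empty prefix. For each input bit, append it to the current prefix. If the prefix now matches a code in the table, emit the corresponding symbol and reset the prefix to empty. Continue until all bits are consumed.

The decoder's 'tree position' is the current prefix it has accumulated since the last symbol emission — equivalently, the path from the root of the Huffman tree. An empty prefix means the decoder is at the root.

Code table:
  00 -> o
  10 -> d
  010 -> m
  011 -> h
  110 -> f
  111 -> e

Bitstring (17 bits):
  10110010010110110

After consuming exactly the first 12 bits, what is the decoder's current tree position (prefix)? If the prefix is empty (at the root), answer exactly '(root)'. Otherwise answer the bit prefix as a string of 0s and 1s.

Answer: 1

Derivation:
Bit 0: prefix='1' (no match yet)
Bit 1: prefix='10' -> emit 'd', reset
Bit 2: prefix='1' (no match yet)
Bit 3: prefix='11' (no match yet)
Bit 4: prefix='110' -> emit 'f', reset
Bit 5: prefix='0' (no match yet)
Bit 6: prefix='01' (no match yet)
Bit 7: prefix='010' -> emit 'm', reset
Bit 8: prefix='0' (no match yet)
Bit 9: prefix='01' (no match yet)
Bit 10: prefix='010' -> emit 'm', reset
Bit 11: prefix='1' (no match yet)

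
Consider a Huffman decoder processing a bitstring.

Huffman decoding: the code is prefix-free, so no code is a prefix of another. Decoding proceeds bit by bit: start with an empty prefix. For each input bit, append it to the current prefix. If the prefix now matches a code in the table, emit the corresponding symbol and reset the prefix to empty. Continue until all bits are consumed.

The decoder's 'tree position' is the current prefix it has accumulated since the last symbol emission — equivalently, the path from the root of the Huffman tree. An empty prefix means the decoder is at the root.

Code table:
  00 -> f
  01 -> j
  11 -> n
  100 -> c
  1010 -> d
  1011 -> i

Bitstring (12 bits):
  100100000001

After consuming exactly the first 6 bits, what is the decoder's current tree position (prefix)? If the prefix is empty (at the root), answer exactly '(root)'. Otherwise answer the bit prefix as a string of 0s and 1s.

Bit 0: prefix='1' (no match yet)
Bit 1: prefix='10' (no match yet)
Bit 2: prefix='100' -> emit 'c', reset
Bit 3: prefix='1' (no match yet)
Bit 4: prefix='10' (no match yet)
Bit 5: prefix='100' -> emit 'c', reset

Answer: (root)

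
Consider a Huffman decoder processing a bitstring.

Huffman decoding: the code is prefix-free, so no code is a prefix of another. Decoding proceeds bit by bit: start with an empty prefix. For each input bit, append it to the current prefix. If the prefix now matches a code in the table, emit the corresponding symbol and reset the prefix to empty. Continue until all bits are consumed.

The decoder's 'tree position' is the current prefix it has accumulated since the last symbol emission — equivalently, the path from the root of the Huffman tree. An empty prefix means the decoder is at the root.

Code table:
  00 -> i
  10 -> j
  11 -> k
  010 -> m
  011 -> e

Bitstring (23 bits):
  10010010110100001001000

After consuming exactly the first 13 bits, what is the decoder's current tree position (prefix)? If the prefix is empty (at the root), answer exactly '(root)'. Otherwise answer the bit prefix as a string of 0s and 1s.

Bit 0: prefix='1' (no match yet)
Bit 1: prefix='10' -> emit 'j', reset
Bit 2: prefix='0' (no match yet)
Bit 3: prefix='01' (no match yet)
Bit 4: prefix='010' -> emit 'm', reset
Bit 5: prefix='0' (no match yet)
Bit 6: prefix='01' (no match yet)
Bit 7: prefix='010' -> emit 'm', reset
Bit 8: prefix='1' (no match yet)
Bit 9: prefix='11' -> emit 'k', reset
Bit 10: prefix='0' (no match yet)
Bit 11: prefix='01' (no match yet)
Bit 12: prefix='010' -> emit 'm', reset

Answer: (root)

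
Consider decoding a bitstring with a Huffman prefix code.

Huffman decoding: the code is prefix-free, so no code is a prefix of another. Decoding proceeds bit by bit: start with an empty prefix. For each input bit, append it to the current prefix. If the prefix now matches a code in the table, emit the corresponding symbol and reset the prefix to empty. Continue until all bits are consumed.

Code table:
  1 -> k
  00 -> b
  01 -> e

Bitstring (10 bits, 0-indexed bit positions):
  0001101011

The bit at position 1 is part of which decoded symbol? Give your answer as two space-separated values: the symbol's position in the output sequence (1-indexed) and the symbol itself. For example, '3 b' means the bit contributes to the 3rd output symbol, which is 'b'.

Bit 0: prefix='0' (no match yet)
Bit 1: prefix='00' -> emit 'b', reset
Bit 2: prefix='0' (no match yet)
Bit 3: prefix='01' -> emit 'e', reset
Bit 4: prefix='1' -> emit 'k', reset
Bit 5: prefix='0' (no match yet)

Answer: 1 b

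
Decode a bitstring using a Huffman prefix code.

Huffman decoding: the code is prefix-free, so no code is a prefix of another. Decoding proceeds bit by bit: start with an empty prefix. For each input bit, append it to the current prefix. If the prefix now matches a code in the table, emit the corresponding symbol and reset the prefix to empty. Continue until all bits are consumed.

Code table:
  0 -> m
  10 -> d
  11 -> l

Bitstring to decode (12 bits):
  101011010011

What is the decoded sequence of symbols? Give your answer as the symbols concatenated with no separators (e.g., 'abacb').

Bit 0: prefix='1' (no match yet)
Bit 1: prefix='10' -> emit 'd', reset
Bit 2: prefix='1' (no match yet)
Bit 3: prefix='10' -> emit 'd', reset
Bit 4: prefix='1' (no match yet)
Bit 5: prefix='11' -> emit 'l', reset
Bit 6: prefix='0' -> emit 'm', reset
Bit 7: prefix='1' (no match yet)
Bit 8: prefix='10' -> emit 'd', reset
Bit 9: prefix='0' -> emit 'm', reset
Bit 10: prefix='1' (no match yet)
Bit 11: prefix='11' -> emit 'l', reset

Answer: ddlmdml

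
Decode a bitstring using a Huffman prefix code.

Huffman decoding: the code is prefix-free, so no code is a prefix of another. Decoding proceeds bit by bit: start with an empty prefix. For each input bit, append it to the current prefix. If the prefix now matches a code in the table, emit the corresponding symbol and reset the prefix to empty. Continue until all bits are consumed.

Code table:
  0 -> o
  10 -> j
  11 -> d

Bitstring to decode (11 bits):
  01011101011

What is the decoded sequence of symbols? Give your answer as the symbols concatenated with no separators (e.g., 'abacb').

Bit 0: prefix='0' -> emit 'o', reset
Bit 1: prefix='1' (no match yet)
Bit 2: prefix='10' -> emit 'j', reset
Bit 3: prefix='1' (no match yet)
Bit 4: prefix='11' -> emit 'd', reset
Bit 5: prefix='1' (no match yet)
Bit 6: prefix='10' -> emit 'j', reset
Bit 7: prefix='1' (no match yet)
Bit 8: prefix='10' -> emit 'j', reset
Bit 9: prefix='1' (no match yet)
Bit 10: prefix='11' -> emit 'd', reset

Answer: ojdjjd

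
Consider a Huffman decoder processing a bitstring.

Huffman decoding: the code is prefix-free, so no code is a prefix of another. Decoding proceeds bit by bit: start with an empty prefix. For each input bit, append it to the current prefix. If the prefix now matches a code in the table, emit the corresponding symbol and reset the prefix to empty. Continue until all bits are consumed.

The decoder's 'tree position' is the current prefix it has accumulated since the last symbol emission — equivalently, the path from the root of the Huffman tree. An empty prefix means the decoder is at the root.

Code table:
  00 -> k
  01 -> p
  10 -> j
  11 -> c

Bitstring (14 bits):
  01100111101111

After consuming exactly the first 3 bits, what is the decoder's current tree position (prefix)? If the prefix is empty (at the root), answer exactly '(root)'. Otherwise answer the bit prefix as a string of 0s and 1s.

Bit 0: prefix='0' (no match yet)
Bit 1: prefix='01' -> emit 'p', reset
Bit 2: prefix='1' (no match yet)

Answer: 1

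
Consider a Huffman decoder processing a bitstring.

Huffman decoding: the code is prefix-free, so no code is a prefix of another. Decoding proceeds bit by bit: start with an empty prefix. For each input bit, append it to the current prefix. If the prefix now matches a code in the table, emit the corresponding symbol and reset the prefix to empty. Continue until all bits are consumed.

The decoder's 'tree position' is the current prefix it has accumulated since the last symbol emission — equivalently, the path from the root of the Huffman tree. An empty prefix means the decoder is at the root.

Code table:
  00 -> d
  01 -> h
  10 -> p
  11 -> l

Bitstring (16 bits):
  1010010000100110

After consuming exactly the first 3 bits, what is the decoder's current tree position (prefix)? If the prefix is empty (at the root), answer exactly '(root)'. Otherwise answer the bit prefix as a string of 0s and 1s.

Bit 0: prefix='1' (no match yet)
Bit 1: prefix='10' -> emit 'p', reset
Bit 2: prefix='1' (no match yet)

Answer: 1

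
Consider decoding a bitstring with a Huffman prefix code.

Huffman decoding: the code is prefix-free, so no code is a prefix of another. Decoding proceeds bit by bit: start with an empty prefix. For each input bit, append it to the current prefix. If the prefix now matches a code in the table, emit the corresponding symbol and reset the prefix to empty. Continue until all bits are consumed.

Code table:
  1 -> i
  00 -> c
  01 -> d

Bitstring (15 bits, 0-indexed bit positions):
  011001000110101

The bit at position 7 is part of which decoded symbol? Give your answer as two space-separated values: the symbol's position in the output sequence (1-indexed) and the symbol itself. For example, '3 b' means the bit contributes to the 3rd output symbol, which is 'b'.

Answer: 5 c

Derivation:
Bit 0: prefix='0' (no match yet)
Bit 1: prefix='01' -> emit 'd', reset
Bit 2: prefix='1' -> emit 'i', reset
Bit 3: prefix='0' (no match yet)
Bit 4: prefix='00' -> emit 'c', reset
Bit 5: prefix='1' -> emit 'i', reset
Bit 6: prefix='0' (no match yet)
Bit 7: prefix='00' -> emit 'c', reset
Bit 8: prefix='0' (no match yet)
Bit 9: prefix='01' -> emit 'd', reset
Bit 10: prefix='1' -> emit 'i', reset
Bit 11: prefix='0' (no match yet)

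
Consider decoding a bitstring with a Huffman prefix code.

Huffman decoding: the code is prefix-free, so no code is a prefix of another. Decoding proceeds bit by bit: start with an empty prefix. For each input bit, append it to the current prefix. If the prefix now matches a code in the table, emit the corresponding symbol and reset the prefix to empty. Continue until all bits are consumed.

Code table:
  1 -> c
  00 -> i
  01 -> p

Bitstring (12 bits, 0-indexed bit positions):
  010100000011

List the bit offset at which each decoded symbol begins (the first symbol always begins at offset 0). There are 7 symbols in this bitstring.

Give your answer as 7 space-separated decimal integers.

Answer: 0 2 4 6 8 10 11

Derivation:
Bit 0: prefix='0' (no match yet)
Bit 1: prefix='01' -> emit 'p', reset
Bit 2: prefix='0' (no match yet)
Bit 3: prefix='01' -> emit 'p', reset
Bit 4: prefix='0' (no match yet)
Bit 5: prefix='00' -> emit 'i', reset
Bit 6: prefix='0' (no match yet)
Bit 7: prefix='00' -> emit 'i', reset
Bit 8: prefix='0' (no match yet)
Bit 9: prefix='00' -> emit 'i', reset
Bit 10: prefix='1' -> emit 'c', reset
Bit 11: prefix='1' -> emit 'c', reset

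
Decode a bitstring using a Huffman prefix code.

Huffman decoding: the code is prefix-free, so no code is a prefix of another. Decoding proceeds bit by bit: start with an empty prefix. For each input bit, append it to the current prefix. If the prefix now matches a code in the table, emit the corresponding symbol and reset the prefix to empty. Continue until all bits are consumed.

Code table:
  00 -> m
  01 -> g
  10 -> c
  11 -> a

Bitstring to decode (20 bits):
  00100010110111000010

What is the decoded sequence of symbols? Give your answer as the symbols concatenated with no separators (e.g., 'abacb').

Bit 0: prefix='0' (no match yet)
Bit 1: prefix='00' -> emit 'm', reset
Bit 2: prefix='1' (no match yet)
Bit 3: prefix='10' -> emit 'c', reset
Bit 4: prefix='0' (no match yet)
Bit 5: prefix='00' -> emit 'm', reset
Bit 6: prefix='1' (no match yet)
Bit 7: prefix='10' -> emit 'c', reset
Bit 8: prefix='1' (no match yet)
Bit 9: prefix='11' -> emit 'a', reset
Bit 10: prefix='0' (no match yet)
Bit 11: prefix='01' -> emit 'g', reset
Bit 12: prefix='1' (no match yet)
Bit 13: prefix='11' -> emit 'a', reset
Bit 14: prefix='0' (no match yet)
Bit 15: prefix='00' -> emit 'm', reset
Bit 16: prefix='0' (no match yet)
Bit 17: prefix='00' -> emit 'm', reset
Bit 18: prefix='1' (no match yet)
Bit 19: prefix='10' -> emit 'c', reset

Answer: mcmcagammc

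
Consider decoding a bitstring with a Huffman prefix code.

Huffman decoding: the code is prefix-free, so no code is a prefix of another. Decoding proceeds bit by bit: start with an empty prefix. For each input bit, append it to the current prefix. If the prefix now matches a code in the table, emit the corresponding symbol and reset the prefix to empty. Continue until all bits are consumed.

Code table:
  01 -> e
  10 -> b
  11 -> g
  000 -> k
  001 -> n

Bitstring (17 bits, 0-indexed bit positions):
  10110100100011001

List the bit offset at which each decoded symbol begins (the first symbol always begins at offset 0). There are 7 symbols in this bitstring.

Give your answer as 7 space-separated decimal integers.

Bit 0: prefix='1' (no match yet)
Bit 1: prefix='10' -> emit 'b', reset
Bit 2: prefix='1' (no match yet)
Bit 3: prefix='11' -> emit 'g', reset
Bit 4: prefix='0' (no match yet)
Bit 5: prefix='01' -> emit 'e', reset
Bit 6: prefix='0' (no match yet)
Bit 7: prefix='00' (no match yet)
Bit 8: prefix='001' -> emit 'n', reset
Bit 9: prefix='0' (no match yet)
Bit 10: prefix='00' (no match yet)
Bit 11: prefix='000' -> emit 'k', reset
Bit 12: prefix='1' (no match yet)
Bit 13: prefix='11' -> emit 'g', reset
Bit 14: prefix='0' (no match yet)
Bit 15: prefix='00' (no match yet)
Bit 16: prefix='001' -> emit 'n', reset

Answer: 0 2 4 6 9 12 14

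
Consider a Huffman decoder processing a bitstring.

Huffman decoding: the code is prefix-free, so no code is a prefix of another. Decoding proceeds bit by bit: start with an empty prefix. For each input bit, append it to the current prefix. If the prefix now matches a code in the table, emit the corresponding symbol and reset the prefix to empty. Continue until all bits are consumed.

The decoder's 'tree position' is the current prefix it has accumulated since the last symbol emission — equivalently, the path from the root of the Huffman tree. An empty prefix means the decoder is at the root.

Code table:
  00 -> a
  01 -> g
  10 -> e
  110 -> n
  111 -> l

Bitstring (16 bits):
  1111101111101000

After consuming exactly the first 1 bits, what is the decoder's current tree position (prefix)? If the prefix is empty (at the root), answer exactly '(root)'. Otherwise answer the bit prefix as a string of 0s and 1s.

Bit 0: prefix='1' (no match yet)

Answer: 1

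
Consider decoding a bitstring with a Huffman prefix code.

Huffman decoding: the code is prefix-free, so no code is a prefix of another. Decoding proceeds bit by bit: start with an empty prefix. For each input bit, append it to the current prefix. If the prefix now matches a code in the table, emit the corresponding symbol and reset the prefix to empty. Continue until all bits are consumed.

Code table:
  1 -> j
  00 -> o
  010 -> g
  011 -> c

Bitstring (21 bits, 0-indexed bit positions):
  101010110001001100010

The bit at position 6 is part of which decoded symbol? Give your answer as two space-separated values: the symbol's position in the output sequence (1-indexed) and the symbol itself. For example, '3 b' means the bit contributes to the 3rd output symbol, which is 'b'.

Answer: 4 c

Derivation:
Bit 0: prefix='1' -> emit 'j', reset
Bit 1: prefix='0' (no match yet)
Bit 2: prefix='01' (no match yet)
Bit 3: prefix='010' -> emit 'g', reset
Bit 4: prefix='1' -> emit 'j', reset
Bit 5: prefix='0' (no match yet)
Bit 6: prefix='01' (no match yet)
Bit 7: prefix='011' -> emit 'c', reset
Bit 8: prefix='0' (no match yet)
Bit 9: prefix='00' -> emit 'o', reset
Bit 10: prefix='0' (no match yet)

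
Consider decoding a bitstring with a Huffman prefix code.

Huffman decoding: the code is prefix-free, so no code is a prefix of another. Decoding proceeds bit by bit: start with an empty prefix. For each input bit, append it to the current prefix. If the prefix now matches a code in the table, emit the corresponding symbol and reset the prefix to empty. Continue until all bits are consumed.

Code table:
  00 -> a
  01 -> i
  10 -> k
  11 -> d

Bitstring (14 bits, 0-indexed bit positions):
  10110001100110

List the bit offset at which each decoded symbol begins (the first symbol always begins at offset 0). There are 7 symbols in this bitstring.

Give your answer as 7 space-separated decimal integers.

Answer: 0 2 4 6 8 10 12

Derivation:
Bit 0: prefix='1' (no match yet)
Bit 1: prefix='10' -> emit 'k', reset
Bit 2: prefix='1' (no match yet)
Bit 3: prefix='11' -> emit 'd', reset
Bit 4: prefix='0' (no match yet)
Bit 5: prefix='00' -> emit 'a', reset
Bit 6: prefix='0' (no match yet)
Bit 7: prefix='01' -> emit 'i', reset
Bit 8: prefix='1' (no match yet)
Bit 9: prefix='10' -> emit 'k', reset
Bit 10: prefix='0' (no match yet)
Bit 11: prefix='01' -> emit 'i', reset
Bit 12: prefix='1' (no match yet)
Bit 13: prefix='10' -> emit 'k', reset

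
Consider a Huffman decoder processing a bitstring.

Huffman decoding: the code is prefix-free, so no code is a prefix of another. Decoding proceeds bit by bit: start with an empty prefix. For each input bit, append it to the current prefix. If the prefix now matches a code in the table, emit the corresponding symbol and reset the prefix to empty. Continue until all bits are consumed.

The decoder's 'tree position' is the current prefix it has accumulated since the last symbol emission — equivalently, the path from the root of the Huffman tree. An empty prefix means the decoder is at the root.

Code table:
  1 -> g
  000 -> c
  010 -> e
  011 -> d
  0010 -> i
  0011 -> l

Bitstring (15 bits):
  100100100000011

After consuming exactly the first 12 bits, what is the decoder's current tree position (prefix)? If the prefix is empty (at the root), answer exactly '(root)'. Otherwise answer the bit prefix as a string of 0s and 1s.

Bit 0: prefix='1' -> emit 'g', reset
Bit 1: prefix='0' (no match yet)
Bit 2: prefix='00' (no match yet)
Bit 3: prefix='001' (no match yet)
Bit 4: prefix='0010' -> emit 'i', reset
Bit 5: prefix='0' (no match yet)
Bit 6: prefix='01' (no match yet)
Bit 7: prefix='010' -> emit 'e', reset
Bit 8: prefix='0' (no match yet)
Bit 9: prefix='00' (no match yet)
Bit 10: prefix='000' -> emit 'c', reset
Bit 11: prefix='0' (no match yet)

Answer: 0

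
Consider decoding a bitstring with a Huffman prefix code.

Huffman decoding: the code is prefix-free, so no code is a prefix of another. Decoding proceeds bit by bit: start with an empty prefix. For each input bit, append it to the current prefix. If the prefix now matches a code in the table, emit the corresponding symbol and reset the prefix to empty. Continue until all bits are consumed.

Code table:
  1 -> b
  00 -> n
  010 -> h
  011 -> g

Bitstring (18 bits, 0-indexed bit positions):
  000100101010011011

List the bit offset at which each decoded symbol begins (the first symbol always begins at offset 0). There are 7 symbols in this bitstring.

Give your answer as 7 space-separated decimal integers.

Answer: 0 2 5 8 9 12 15

Derivation:
Bit 0: prefix='0' (no match yet)
Bit 1: prefix='00' -> emit 'n', reset
Bit 2: prefix='0' (no match yet)
Bit 3: prefix='01' (no match yet)
Bit 4: prefix='010' -> emit 'h', reset
Bit 5: prefix='0' (no match yet)
Bit 6: prefix='01' (no match yet)
Bit 7: prefix='010' -> emit 'h', reset
Bit 8: prefix='1' -> emit 'b', reset
Bit 9: prefix='0' (no match yet)
Bit 10: prefix='01' (no match yet)
Bit 11: prefix='010' -> emit 'h', reset
Bit 12: prefix='0' (no match yet)
Bit 13: prefix='01' (no match yet)
Bit 14: prefix='011' -> emit 'g', reset
Bit 15: prefix='0' (no match yet)
Bit 16: prefix='01' (no match yet)
Bit 17: prefix='011' -> emit 'g', reset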